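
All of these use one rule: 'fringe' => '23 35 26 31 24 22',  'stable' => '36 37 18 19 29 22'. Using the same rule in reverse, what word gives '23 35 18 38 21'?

fraud

The number is (letter's place in the alphabet, a=1) + 17.
Decoding 23 35 18 38 21: 23→(23−17)÷1=6=f, 35→(35−17)÷1=18=r, 18→(18−17)÷1=1=a, 38→(38−17)÷1=21=u, 21→(21−17)÷1=4=d.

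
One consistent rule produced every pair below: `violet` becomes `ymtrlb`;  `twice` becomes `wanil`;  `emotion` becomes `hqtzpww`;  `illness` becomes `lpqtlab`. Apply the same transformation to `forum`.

iswat

In violet: v→y is +3, i→m is +4, o→t is +5, l→r is +6 — the shift increases by 1 each position. Each letter shifts forward by (position + 3), i.e. 3, 4, 5, … — the shift grows by one for each successive letter.
For forum: f+3=i, o+4=s, r+5=w, u+6=a, m+7=t.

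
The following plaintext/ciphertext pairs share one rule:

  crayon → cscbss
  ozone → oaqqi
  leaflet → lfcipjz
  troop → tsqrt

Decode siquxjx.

In crayon: c→c is +0, r→s is +1, a→c is +2, y→b is +3 — the shift increases by 1 each position. Each letter shifts forward by its position index (0, 1, 2, …) — the shift grows by one for each successive letter.
Decoding siquxjx: s−0=s, i−1=h, q−2=o, u−3=r, x−4=t, j−5=e, x−6=r.

shorter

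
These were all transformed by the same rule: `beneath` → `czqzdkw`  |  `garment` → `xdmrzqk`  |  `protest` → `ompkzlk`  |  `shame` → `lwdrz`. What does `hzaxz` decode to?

b(1)→c(2) and e(4)→z(25) fit y≡25x+3 (mod 26); the inverse of 25 mod 26 is 25. This is an affine cipher: with a=0,…,z=25, each position x becomes (25x+3) mod 26.
Reversing it on hzaxz: h(7)→25·(7−3)≡22=w; z(25)→25·(25−3)≡4=e; a(0)→25·(0−3)≡3=d; x(23)→25·(23−3)≡6=g; z(25)→25·(25−3)≡4=e (all mod 26).

wedge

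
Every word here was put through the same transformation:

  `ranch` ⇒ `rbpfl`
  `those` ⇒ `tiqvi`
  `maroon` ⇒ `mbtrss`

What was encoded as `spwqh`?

In ranch: r→r is +0, a→b is +1, n→p is +2, c→f is +3 — the shift increases by 1 each position. The shift increases by 1 at each position, starting from +0: 0, 1, 2, ….
Decoding spwqh: s−0=s, p−1=o, w−2=u, q−3=n, h−4=d.

sound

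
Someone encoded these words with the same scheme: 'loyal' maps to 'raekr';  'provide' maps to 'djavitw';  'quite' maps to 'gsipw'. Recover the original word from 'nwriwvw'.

l(11)→r(17) and o(14)→a(0) fit y≡3x+10 (mod 26); the inverse of 3 mod 26 is 9. Treating letters as 0–25, the rule is x ↦ 3x + 10 (mod 26).
Reversing it on nwriwvw: n(13)→9·(13−10)≡1=b; w(22)→9·(22−10)≡4=e; r(17)→9·(17−10)≡11=l; i(8)→9·(8−10)≡8=i; w(22)→9·(22−10)≡4=e; v(21)→9·(21−10)≡21=v; w(22)→9·(22−10)≡4=e (all mod 26).

believe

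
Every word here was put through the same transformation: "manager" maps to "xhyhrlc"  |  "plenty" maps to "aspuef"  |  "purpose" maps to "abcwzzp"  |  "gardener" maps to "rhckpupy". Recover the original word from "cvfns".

Shifts by position in manager: pos 0: m→x (+11), pos 1: a→h (+7), pos 2: n→y (+11), pos 3: a→h (+7) — repeating every 2. The shifts repeat in a cycle of length 2: positions 0,1,… shift by +11, +7, then the pattern repeats.
Undoing it on cvfns: c−11=r, v−7=o, f−11=u, n−7=g, s−11=h.

rough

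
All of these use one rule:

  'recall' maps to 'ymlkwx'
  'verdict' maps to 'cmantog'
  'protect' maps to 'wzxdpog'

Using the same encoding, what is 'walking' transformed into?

In recall: r→y is +7, e→m is +8, c→l is +9, a→k is +10 — the shift increases by 1 each position. The shift increases by 1 at each position, starting from +7: 7, 8, 9, ….
On walking: w+7=d, a+8=i, l+9=u, k+10=u, i+11=t, n+12=z, g+13=t.

diuutzt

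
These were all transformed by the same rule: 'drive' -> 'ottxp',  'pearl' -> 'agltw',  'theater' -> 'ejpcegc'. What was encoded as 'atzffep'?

Shifts by position in drive: pos 0: d→o (+11), pos 1: r→t (+2), pos 2: i→t (+11), pos 3: v→x (+2) — repeating every 2. A repeating key of period 2 is used — shifts +11, +2 over and over.
Reversing it on atzffep: a−11=p, t−2=r, z−11=o, f−2=d, f−11=u, e−2=c, p−11=e.

produce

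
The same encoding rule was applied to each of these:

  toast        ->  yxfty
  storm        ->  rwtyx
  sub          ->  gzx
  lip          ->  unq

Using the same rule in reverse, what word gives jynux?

spite

The word is reversed, then every letter is shifted forward by 5.
Undoing it on jynux: shift back: j−5=e, y−5=t, n−5=i, u−5=p, x−5=s → etips; then reverse → spite.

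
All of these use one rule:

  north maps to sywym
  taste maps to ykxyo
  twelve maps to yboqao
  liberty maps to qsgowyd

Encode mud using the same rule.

rei

The shift depends on letter class: consonant n→s is +5, but vowel o→y is +10. The rule splits by letter class: vowels +10, consonants +5.
For mud: m(cons)+5=r, u(vowel)+10=e, d(cons)+5=i.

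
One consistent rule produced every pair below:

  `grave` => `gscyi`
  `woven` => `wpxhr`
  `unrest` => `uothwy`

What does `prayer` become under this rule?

In grave: g→g is +0, r→s is +1, a→c is +2, v→y is +3 — the shift increases by 1 each position. Each letter shifts forward by its position index (0, 1, 2, …) — the shift grows by one for each successive letter.
Applying it to prayer: p+0=p, r+1=s, a+2=c, y+3=b, e+4=i, r+5=w.

pscbiw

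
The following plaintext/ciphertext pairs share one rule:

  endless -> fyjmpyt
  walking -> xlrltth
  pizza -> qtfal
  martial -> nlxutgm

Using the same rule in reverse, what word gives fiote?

Shifts by position in endless: pos 0: e→f (+1), pos 1: n→y (+11), pos 2: d→j (+6), pos 3: l→m (+1), pos 4: e→p (+11), pos 5: s→y (+6) — repeating every 3. A repeating key of period 3 is used — shifts +1, +11, +6 over and over.
Decoding fiote: f−1=e, i−11=x, o−6=i, t−1=s, e−11=t.

exist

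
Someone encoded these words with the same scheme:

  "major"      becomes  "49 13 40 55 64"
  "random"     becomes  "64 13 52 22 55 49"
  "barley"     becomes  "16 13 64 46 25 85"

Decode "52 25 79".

m(#13)→49 and a(#1)→13: differences scale by 3, so n = 3·pos + 10. Each letter becomes 3×(its alphabet position, a=1..z=26) + 10.
Reversing it on 52 25 79: 52→(52−10)÷3=14=n, 25→(25−10)÷3=5=e, 79→(79−10)÷3=23=w.

new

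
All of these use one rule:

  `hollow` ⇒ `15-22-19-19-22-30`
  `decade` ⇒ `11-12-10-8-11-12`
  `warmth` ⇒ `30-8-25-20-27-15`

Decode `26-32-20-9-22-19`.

symbol

h is letter #8 and maps to 15: an offset of 7. Letters become their 1-based position plus 7 (so a→8, b→9, …).
Decoding 26-32-20-9-22-19: 26→(26−7)÷1=19=s, 32→(32−7)÷1=25=y, 20→(20−7)÷1=13=m, 9→(9−7)÷1=2=b, 22→(22−7)÷1=15=o, 19→(19−7)÷1=12=l.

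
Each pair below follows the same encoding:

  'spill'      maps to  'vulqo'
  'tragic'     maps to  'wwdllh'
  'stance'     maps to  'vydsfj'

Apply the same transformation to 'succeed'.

Shifts by position in spill: pos 0: s→v (+3), pos 1: p→u (+5), pos 2: i→l (+3), pos 3: l→q (+5) — repeating every 2. A repeating key of period 2 is used — shifts +3, +5 over and over.
Applying it to succeed: s+3=v, u+5=z, c+3=f, c+5=h, e+3=h, e+5=j, d+3=g.

vzfhhjg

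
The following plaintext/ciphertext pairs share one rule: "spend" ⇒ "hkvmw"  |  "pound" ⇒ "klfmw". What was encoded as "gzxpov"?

tackle

Each pair mirrors across the alphabet (s↔h, p↔k, e↔v): positions sum to 25. Letters are reflected about the middle of the alphabet (position → 25−position): Atbash.
Undoing it on gzxpov: g↔t, z↔a, x↔c, p↔k, o↔l, v↔e.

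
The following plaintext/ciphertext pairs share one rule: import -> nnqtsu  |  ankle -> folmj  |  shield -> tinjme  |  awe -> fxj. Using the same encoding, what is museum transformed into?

The shift depends on letter class: consonant m→n is +1, but vowel i→n is +5. Two shifts are in play — +5 for a/e/i/o/u, +1 for every other letter.
Applying it to museum: m(cons)+1=n, u(vowel)+5=z, s(cons)+1=t, e(vowel)+5=j, u(vowel)+5=z, m(cons)+1=n.

nztjzn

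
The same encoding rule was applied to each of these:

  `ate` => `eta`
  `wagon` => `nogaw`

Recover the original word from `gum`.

The output letters match the input read backwards: ate reversed is eta. It's just the letters in reverse order.
Undoing it on gum: then reverse → mug.

mug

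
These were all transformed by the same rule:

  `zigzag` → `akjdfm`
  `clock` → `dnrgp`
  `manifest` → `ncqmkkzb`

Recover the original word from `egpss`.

In zigzag: z→a is +1, i→k is +2, g→j is +3, z→d is +4 — the shift increases by 1 each position. Letter i (0-indexed) is shifted by i+1, so successive shifts are 1, 2, 3, ….
Decoding egpss: e−1=d, g−2=e, p−3=m, s−4=o, s−5=n.

demon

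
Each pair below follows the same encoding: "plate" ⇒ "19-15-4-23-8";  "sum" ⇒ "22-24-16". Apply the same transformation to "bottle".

p is letter #16 and maps to 19: an offset of 3. The number is (letter's place in the alphabet, a=1) + 3.
On bottle: b=2→5, o=15→18, t=20→23, t=20→23, l=12→15, e=5→8.

5-18-23-23-15-8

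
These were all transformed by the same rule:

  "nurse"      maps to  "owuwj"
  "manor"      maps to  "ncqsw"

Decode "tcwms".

satin

Each letter shifts forward by (position + 1), i.e. 1, 2, 3, … — the shift grows by one for each successive letter.
Reversing it on tcwms: t−1=s, c−2=a, w−3=t, m−4=i, s−5=n.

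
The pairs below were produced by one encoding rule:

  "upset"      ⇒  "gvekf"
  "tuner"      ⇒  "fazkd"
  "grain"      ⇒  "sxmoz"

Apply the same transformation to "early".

qgdrk

Shifts by position in upset: pos 0: u→g (+12), pos 1: p→v (+6), pos 2: s→e (+12), pos 3: e→k (+6) — repeating every 2. A repeating key of period 2 is used — shifts +12, +6 over and over.
On early: e+12=q, a+6=g, r+12=d, l+6=r, y+12=k.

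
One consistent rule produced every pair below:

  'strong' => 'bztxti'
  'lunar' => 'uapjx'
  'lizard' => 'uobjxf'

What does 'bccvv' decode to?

Shifts by position in strong: pos 0: s→b (+9), pos 1: t→z (+6), pos 2: r→t (+2), pos 3: o→x (+9), pos 4: n→t (+6), pos 5: g→i (+2) — repeating every 3. A repeating key of period 3 is used — shifts +9, +6, +2 over and over.
Decoding bccvv: b−9=s, c−6=w, c−2=a, v−9=m, v−6=p.

swamp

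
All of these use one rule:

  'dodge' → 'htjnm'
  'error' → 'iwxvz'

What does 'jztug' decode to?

In dodge: d→h is +4, o→t is +5, d→j is +6, g→n is +7 — the shift increases by 1 each position. Letter i (0-indexed) is shifted by i+4, so successive shifts are 4, 5, 6, ….
Decoding jztug: j−4=f, z−5=u, t−6=n, u−7=n, g−8=y.

funny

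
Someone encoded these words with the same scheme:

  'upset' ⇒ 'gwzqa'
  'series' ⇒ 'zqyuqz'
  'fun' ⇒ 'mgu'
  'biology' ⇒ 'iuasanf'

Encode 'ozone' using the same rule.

Two shifts are in play — +12 for a/e/i/o/u, +7 for every other letter.
Applying it to ozone: o(vowel)+12=a, z(cons)+7=g, o(vowel)+12=a, n(cons)+7=u, e(vowel)+12=q.

agauq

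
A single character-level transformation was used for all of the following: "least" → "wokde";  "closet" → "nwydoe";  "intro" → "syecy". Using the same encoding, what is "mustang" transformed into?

xedekyr

Vowels shift forward by 10 and consonants shift forward by 11.
On mustang: m(cons)+11=x, u(vowel)+10=e, s(cons)+11=d, t(cons)+11=e, a(vowel)+10=k, n(cons)+11=y, g(cons)+11=r.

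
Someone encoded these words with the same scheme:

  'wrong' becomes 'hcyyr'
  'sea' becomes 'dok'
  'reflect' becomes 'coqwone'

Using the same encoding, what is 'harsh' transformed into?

Vowels shift forward by 10 and consonants shift forward by 11.
Applying it to harsh: h(cons)+11=s, a(vowel)+10=k, r(cons)+11=c, s(cons)+11=d, h(cons)+11=s.

skcds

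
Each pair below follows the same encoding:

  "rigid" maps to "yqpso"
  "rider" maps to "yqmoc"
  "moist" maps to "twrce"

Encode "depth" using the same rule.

kmyds

In rigid: r→y is +7, i→q is +8, g→p is +9, i→s is +10 — the shift increases by 1 each position. The shift increases by 1 at each position, starting from +7: 7, 8, 9, ….
On depth: d+7=k, e+8=m, p+9=y, t+10=d, h+11=s.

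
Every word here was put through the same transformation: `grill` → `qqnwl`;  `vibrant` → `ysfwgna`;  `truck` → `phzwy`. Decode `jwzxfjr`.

The output letters match the input read backwards, each shifted +5: grill reversed is llirg. Read the word backwards and shift each letter +5.
Reversing it on jwzxfjr: shift back: j−5=e, w−5=r, z−5=u, x−5=s, f−5=a, j−5=e, r−5=m → erusaem; then reverse → measure.

measure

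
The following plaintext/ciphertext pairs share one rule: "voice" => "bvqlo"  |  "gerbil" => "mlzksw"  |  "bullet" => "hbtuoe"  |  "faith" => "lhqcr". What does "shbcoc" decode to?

In voice: v→b is +6, o→v is +7, i→q is +8, c→l is +9 — the shift increases by 1 each position. Letter i (0-indexed) is shifted by i+6, so successive shifts are 6, 7, 8, ….
Reversing it on shbcoc: s−6=m, h−7=a, b−8=t, c−9=t, o−10=e, c−11=r.

matter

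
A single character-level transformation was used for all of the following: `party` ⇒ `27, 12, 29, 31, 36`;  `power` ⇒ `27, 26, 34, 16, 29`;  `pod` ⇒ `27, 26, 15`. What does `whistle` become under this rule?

p is letter #16 and maps to 27: an offset of 11. Each letter is replaced by its alphabet position (a=1..z=26) + 11.
For whistle: w=23→34, h=8→19, i=9→20, s=19→30, t=20→31, l=12→23, e=5→16.

34, 19, 20, 30, 31, 23, 16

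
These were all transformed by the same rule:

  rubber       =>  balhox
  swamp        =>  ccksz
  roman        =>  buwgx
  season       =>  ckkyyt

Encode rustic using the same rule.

baczsi

Shifts by position in rubber: pos 0: r→b (+10), pos 1: u→a (+6), pos 2: b→l (+10), pos 3: b→h (+6) — repeating every 2. The shifts repeat in a cycle of length 2: positions 0,1,… shift by +10, +6, then the pattern repeats.
For rustic: r+10=b, u+6=a, s+10=c, t+6=z, i+10=s, c+6=i.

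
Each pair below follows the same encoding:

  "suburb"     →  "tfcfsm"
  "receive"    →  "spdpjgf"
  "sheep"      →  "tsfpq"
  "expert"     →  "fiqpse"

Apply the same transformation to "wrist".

xcjdu

Shifts by position in suburb: pos 0: s→t (+1), pos 1: u→f (+11), pos 2: b→c (+1), pos 3: u→f (+11) — repeating every 2. A repeating key of period 2 is used — shifts +1, +11 over and over.
Applying it to wrist: w+1=x, r+11=c, i+1=j, s+11=d, t+1=u.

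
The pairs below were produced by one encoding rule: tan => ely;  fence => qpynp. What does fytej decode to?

unity

Compare letters: t→e is +11, a→l is +11, n→y is +11 — a constant shift. It's a constant shift of +11 (ROT11).
Decoding fytej: f−11=u, y−11=n, t−11=i, e−11=t, j−11=y.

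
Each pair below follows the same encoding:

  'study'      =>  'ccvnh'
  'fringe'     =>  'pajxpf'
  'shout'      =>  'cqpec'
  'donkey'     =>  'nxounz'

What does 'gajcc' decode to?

Shifts by position in study: pos 0: s→c (+10), pos 1: t→c (+9), pos 2: u→v (+1), pos 3: d→n (+10), pos 4: y→h (+9) — repeating every 3. A repeating key of period 3 is used — shifts +10, +9, +1 over and over.
Undoing it on gajcc: g−10=w, a−9=r, j−1=i, c−10=s, c−9=t.

wrist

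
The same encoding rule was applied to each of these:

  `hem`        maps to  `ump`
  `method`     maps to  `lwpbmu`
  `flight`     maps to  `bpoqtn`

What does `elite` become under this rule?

The output letters match the input read backwards, each shifted +8: hem reversed is meh. Two steps: reverse the string, then apply a Caesar shift of +8.
On elite: reverse → etile; then shift: e+8=m, t+8=b, i+8=q, l+8=t, e+8=m.

mbqtm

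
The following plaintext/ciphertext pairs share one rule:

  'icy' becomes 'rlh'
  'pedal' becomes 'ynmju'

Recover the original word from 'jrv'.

Compare letters: i→r is +9, c→l is +9, y→h is +9 — a constant shift. Every letter moves 9 places later in the alphabet, wrapping around z→a.
Decoding jrv: j−9=a, r−9=i, v−9=m.

aim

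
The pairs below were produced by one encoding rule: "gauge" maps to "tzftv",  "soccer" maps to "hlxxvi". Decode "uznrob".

Each pair mirrors across the alphabet (g↔t, a↔z, u↔f): positions sum to 25. This is the alphabet-reversal cipher (Atbash): a becomes z, b becomes y, etc.
Reversing it on uznrob: u↔f, z↔a, n↔m, r↔i, o↔l, b↔y.

family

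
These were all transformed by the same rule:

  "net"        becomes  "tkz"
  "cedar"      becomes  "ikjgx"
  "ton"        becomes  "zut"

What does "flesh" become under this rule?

Compare letters: n→t is +6, e→k is +6, t→z is +6 — a constant shift. Each letter is shifted forward by 6 in the alphabet (a Caesar shift of +6).
On flesh: f+6=l, l+6=r, e+6=k, s+6=y, h+6=n.

lrkyn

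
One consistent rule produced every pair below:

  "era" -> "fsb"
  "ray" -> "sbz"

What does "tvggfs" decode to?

Compare letters: e→f is +1, r→s is +1, a→b is +1 — a constant shift. Each letter is shifted forward by 1 in the alphabet (a Caesar shift of +1).
Undoing it on tvggfs: t−1=s, v−1=u, g−1=f, g−1=f, f−1=e, s−1=r.

suffer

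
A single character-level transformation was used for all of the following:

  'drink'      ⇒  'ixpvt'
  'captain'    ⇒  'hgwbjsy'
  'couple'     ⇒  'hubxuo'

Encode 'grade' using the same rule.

lxhln

Each letter shifts forward by (position + 5), i.e. 5, 6, 7, … — the shift grows by one for each successive letter.
On grade: g+5=l, r+6=x, a+7=h, d+8=l, e+9=n.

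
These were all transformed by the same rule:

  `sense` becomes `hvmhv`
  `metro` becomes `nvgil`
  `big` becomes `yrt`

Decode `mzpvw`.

Each pair mirrors across the alphabet (s↔h, e↔v, n↔m): positions sum to 25. Letters are reflected about the middle of the alphabet (position → 25−position): Atbash.
Reversing it on mzpvw: m↔n, z↔a, p↔k, v↔e, w↔d.

naked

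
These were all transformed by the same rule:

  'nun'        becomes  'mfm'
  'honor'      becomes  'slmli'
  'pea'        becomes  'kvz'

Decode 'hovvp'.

sleek

Each pair mirrors across the alphabet (n↔m, u↔f, n↔m): positions sum to 25. Each letter is replaced by its mirror in the alphabet: a↔z, b↔y, c↔x, and so on (the Atbash cipher).
Decoding hovvp: h↔s, o↔l, v↔e, v↔e, p↔k.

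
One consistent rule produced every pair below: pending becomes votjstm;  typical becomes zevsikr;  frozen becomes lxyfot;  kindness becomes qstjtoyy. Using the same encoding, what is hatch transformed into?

nkzin

Vowels shift forward by 10 and consonants shift forward by 6.
For hatch: h(cons)+6=n, a(vowel)+10=k, t(cons)+6=z, c(cons)+6=i, h(cons)+6=n.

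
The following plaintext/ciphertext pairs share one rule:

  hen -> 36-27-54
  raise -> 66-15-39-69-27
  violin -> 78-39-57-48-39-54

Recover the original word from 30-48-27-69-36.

flesh

Each letter becomes 3×(its alphabet position, a=1..z=26) + 12.
Reversing it on 30-48-27-69-36: 30→(30−12)÷3=6=f, 48→(48−12)÷3=12=l, 27→(27−12)÷3=5=e, 69→(69−12)÷3=19=s, 36→(36−12)÷3=8=h.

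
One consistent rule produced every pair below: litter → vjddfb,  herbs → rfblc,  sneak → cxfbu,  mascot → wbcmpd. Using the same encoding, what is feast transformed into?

The shift depends on letter class: consonant l→v is +10, but vowel i→j is +1. The rule splits by letter class: vowels +1, consonants +10.
For feast: f(cons)+10=p, e(vowel)+1=f, a(vowel)+1=b, s(cons)+10=c, t(cons)+10=d.

pfbcd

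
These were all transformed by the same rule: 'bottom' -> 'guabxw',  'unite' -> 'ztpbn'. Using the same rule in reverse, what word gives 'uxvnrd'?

In bottom: b→g is +5, o→u is +6, t→a is +7, t→b is +8 — the shift increases by 1 each position. Letter i (0-indexed) is shifted by i+5, so successive shifts are 5, 6, 7, ….
Reversing it on uxvnrd: u−5=p, x−6=r, v−7=o, n−8=f, r−9=i, d−10=t.

profit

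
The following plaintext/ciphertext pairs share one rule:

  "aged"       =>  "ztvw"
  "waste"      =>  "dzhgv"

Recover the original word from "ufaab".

Each pair mirrors across the alphabet (a↔z, g↔t, e↔v): positions sum to 25. Each letter is replaced by its mirror in the alphabet: a↔z, b↔y, c↔x, and so on (the Atbash cipher).
Decoding ufaab: u↔f, f↔u, a↔z, a↔z, b↔y.

fuzzy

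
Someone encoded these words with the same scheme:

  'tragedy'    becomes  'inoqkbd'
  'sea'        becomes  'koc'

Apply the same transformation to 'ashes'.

corck

The output letters match the input read backwards, each shifted +10: tragedy reversed is ydegart. Two steps: reverse the string, then apply a Caesar shift of +10.
Applying it to ashes: reverse → sehsa; then shift: s+10=c, e+10=o, h+10=r, s+10=c, a+10=k.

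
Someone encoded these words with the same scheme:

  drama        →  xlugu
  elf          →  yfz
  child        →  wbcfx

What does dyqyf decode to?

Compare letters: d→x is +20, r→l is +20, a→u is +20 — a constant shift. This is a Caesar cipher with shift 20.
Decoding dyqyf: d−20=j, y−20=e, q−20=w, y−20=e, f−20=l.

jewel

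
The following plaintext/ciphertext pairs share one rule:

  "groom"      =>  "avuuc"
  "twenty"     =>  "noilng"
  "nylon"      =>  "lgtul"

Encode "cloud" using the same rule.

g(6)→a(0) and r(17)→v(21) fit y≡9x+24 (mod 26); the inverse of 9 mod 26 is 3. Treating letters as 0–25, the rule is x ↦ 9x + 24 (mod 26).
For cloud: c(2)→9·2+24≡16=q; l(11)→9·11+24≡19=t; o(14)→9·14+24≡20=u; u(20)→9·20+24≡22=w; d(3)→9·3+24≡25=z (all mod 26).

qtuwz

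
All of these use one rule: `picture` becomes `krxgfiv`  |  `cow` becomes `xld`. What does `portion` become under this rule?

kligrlm

Each pair mirrors across the alphabet (p↔k, i↔r, c↔x): positions sum to 25. This is the alphabet-reversal cipher (Atbash): a becomes z, b becomes y, etc.
Applying it to portion: p↔k, o↔l, r↔i, t↔g, i↔r, o↔l, n↔m.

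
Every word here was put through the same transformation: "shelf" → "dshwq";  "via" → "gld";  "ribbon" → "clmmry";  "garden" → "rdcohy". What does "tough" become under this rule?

Two shifts are in play — +3 for a/e/i/o/u, +11 for every other letter.
For tough: t(cons)+11=e, o(vowel)+3=r, u(vowel)+3=x, g(cons)+11=r, h(cons)+11=s.

erxrs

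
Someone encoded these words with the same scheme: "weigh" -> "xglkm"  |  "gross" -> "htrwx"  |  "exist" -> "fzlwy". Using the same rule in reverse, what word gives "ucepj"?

table

The shift increases by 1 at each position, starting from +1: 1, 2, 3, ….
Undoing it on ucepj: u−1=t, c−2=a, e−3=b, p−4=l, j−5=e.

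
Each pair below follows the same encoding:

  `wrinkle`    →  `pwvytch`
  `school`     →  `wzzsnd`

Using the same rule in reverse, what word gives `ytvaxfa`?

Two steps: reverse the string, then apply a Caesar shift of +11.
Decoding ytvaxfa: shift back: y−11=n, t−11=i, v−11=k, a−11=p, x−11=m, f−11=u, a−11=p → nikpmup; then reverse → pumpkin.

pumpkin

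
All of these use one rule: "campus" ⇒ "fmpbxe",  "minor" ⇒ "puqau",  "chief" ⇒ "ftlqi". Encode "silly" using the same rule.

Shifts by position in campus: pos 0: c→f (+3), pos 1: a→m (+12), pos 2: m→p (+3), pos 3: p→b (+12) — repeating every 2. It's a Vigenère-style cipher with numeric key [3,12]: position i shifts by key[i mod 2].
On silly: s+3=v, i+12=u, l+3=o, l+12=x, y+3=b.

vuoxb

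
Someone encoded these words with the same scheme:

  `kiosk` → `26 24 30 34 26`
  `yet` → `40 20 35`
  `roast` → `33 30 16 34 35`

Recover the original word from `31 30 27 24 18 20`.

k is letter #11 and maps to 26: an offset of 15. The number is (letter's place in the alphabet, a=1) + 15.
Undoing it on 31 30 27 24 18 20: 31→(31−15)÷1=16=p, 30→(30−15)÷1=15=o, 27→(27−15)÷1=12=l, 24→(24−15)÷1=9=i, 18→(18−15)÷1=3=c, 20→(20−15)÷1=5=e.

police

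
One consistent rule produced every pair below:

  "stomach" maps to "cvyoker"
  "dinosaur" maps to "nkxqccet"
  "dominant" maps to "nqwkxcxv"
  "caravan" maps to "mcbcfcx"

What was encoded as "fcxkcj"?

vanish

The shifts repeat in a cycle of length 2: positions 0,1,… shift by +10, +2, then the pattern repeats.
Decoding fcxkcj: f−10=v, c−2=a, x−10=n, k−2=i, c−10=s, j−2=h.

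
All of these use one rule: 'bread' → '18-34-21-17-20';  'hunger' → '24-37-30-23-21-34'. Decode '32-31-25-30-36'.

b is letter #2 and maps to 18: an offset of 16. Letters become their 1-based position plus 16 (so a→17, b→18, …).
Reversing it on 32-31-25-30-36: 32→(32−16)÷1=16=p, 31→(31−16)÷1=15=o, 25→(25−16)÷1=9=i, 30→(30−16)÷1=14=n, 36→(36−16)÷1=20=t.

point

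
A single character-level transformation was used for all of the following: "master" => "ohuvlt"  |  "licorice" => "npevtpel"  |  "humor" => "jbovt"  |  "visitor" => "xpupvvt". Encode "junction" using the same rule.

The shift depends on letter class: consonant m→o is +2, but vowel a→h is +7. Two shifts are in play — +7 for a/e/i/o/u, +2 for every other letter.
On junction: j(cons)+2=l, u(vowel)+7=b, n(cons)+2=p, c(cons)+2=e, t(cons)+2=v, i(vowel)+7=p, o(vowel)+7=v, n(cons)+2=p.

lbpevpvp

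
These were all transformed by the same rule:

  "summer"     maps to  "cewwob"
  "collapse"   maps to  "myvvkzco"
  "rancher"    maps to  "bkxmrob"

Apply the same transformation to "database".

nkdklkco

Every letter moves 10 places later in the alphabet, wrapping around z→a.
On database: d+10=n, a+10=k, t+10=d, a+10=k, b+10=l, a+10=k, s+10=c, e+10=o.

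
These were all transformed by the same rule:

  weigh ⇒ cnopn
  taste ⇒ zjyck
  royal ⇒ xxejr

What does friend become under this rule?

Shifts by position in weigh: pos 0: w→c (+6), pos 1: e→n (+9), pos 2: i→o (+6), pos 3: g→p (+9) — repeating every 2. It's a Vigenère-style cipher with numeric key [6,9]: position i shifts by key[i mod 2].
Applying it to friend: f+6=l, r+9=a, i+6=o, e+9=n, n+6=t, d+9=m.

laontm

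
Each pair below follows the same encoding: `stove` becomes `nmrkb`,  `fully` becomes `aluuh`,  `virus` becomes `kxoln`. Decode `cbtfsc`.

demand

s(18)→n(13) and t(19)→m(12) fit y≡25x+5 (mod 26); the inverse of 25 mod 26 is 25. Each letter's alphabet position (a=0..z=25) is mapped through 25·x+5 mod 26 — an affine cipher.
Undoing it on cbtfsc: c(2)→25·(2−5)≡3=d; b(1)→25·(1−5)≡4=e; t(19)→25·(19−5)≡12=m; f(5)→25·(5−5)≡0=a; s(18)→25·(18−5)≡13=n; c(2)→25·(2−5)≡3=d (all mod 26).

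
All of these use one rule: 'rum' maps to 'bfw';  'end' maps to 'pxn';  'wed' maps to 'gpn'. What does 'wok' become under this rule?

gzu

The shift depends on letter class: consonant r→b is +10, but vowel u→f is +11. Two shifts are in play — +11 for a/e/i/o/u, +10 for every other letter.
On wok: w(cons)+10=g, o(vowel)+11=z, k(cons)+10=u.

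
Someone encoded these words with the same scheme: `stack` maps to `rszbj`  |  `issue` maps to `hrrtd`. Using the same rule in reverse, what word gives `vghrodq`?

whisper

Compare letters: s→r is +25, t→s is +25, a→z is +25 — a constant shift. Each letter is shifted forward by 25 in the alphabet (a Caesar shift of +25).
Undoing it on vghrodq: v−25=w, g−25=h, h−25=i, r−25=s, o−25=p, d−25=e, q−25=r.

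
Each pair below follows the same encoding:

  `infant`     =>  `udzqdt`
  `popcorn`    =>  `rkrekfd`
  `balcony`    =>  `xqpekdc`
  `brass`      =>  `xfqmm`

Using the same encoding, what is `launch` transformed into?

pqaden

i(8)→u(20) and n(13)→d(3) fit y≡7x+16 (mod 26); the inverse of 7 mod 26 is 15. Each letter's alphabet position (a=0..z=25) is mapped through 7·x+16 mod 26 — an affine cipher.
Applying it to launch: l(11)→7·11+16≡15=p; a(0)→7·0+16≡16=q; u(20)→7·20+16≡0=a; n(13)→7·13+16≡3=d; c(2)→7·2+16≡4=e; h(7)→7·7+16≡13=n (all mod 26).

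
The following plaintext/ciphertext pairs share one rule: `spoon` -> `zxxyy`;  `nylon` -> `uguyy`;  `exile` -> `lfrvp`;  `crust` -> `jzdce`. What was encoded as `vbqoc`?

other

Each letter shifts forward by (position + 7), i.e. 7, 8, 9, … — the shift grows by one for each successive letter.
Undoing it on vbqoc: v−7=o, b−8=t, q−9=h, o−10=e, c−11=r.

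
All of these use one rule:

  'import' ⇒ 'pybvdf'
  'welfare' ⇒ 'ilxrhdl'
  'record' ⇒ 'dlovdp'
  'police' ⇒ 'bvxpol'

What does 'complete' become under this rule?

ovybxlfl

The rule splits by letter class: vowels +7, consonants +12.
On complete: c(cons)+12=o, o(vowel)+7=v, m(cons)+12=y, p(cons)+12=b, l(cons)+12=x, e(vowel)+7=l, t(cons)+12=f, e(vowel)+7=l.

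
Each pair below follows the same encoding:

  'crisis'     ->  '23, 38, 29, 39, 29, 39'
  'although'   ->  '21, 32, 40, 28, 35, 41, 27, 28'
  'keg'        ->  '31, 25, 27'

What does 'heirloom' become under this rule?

28, 25, 29, 38, 32, 35, 35, 33

Each letter is replaced by its alphabet position (a=1..z=26) + 20.
For heirloom: h=8→28, e=5→25, i=9→29, r=18→38, l=12→32, o=15→35, o=15→35, m=13→33.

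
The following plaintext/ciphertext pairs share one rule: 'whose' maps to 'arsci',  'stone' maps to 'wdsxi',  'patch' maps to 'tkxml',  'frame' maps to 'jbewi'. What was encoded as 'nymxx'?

joint

The shifts repeat in a cycle of length 2: positions 0,1,… shift by +4, +10, then the pattern repeats.
Reversing it on nymxx: n−4=j, y−10=o, m−4=i, x−10=n, x−4=t.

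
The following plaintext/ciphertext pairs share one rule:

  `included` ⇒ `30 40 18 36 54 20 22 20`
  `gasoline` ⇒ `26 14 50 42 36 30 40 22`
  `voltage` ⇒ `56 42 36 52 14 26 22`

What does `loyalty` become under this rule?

36 42 62 14 36 52 62

i(#9)→30 and n(#14)→40: differences scale by 2, so n = 2·pos + 12. With a=1..z=26, the number is 2·pos + 12.
On loyalty: l=12→36, o=15→42, y=25→62, a=1→14, l=12→36, t=20→52, y=25→62.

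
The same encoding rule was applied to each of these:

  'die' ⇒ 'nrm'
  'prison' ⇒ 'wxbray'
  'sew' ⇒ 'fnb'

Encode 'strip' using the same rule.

yracb

The output letters match the input read backwards, each shifted +9: die reversed is eid. Two steps: reverse the string, then apply a Caesar shift of +9.
For strip: reverse → pirts; then shift: p+9=y, i+9=r, r+9=a, t+9=c, s+9=b.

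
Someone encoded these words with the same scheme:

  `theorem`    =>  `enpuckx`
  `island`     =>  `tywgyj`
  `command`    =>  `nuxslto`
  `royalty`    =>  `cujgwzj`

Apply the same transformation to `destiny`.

okdzttj

The shifts repeat in a cycle of length 2: positions 0,1,… shift by +11, +6, then the pattern repeats.
For destiny: d+11=o, e+6=k, s+11=d, t+6=z, i+11=t, n+6=t, y+11=j.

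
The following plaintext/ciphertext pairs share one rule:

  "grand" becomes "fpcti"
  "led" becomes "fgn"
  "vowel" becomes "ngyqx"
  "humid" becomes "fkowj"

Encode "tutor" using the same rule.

The output letters match the input read backwards, each shifted +2: grand reversed is dnarg. The word is reversed, then every letter is shifted forward by 2.
Applying it to tutor: reverse → rotut; then shift: r+2=t, o+2=q, t+2=v, u+2=w, t+2=v.

tqvwv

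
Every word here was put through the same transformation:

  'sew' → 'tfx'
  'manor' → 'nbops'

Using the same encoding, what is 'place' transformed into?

It's a constant shift of +1 (ROT1).
For place: p+1=q, l+1=m, a+1=b, c+1=d, e+1=f.

qmbdf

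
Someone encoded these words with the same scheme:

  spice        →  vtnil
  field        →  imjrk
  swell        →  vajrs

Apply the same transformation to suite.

In spice: s→v is +3, p→t is +4, i→n is +5, c→i is +6 — the shift increases by 1 each position. Letter i (0-indexed) is shifted by i+3, so successive shifts are 3, 4, 5, ….
Applying it to suite: s+3=v, u+4=y, i+5=n, t+6=z, e+7=l.

vynzl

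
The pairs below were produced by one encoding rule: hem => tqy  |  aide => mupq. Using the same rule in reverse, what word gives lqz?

Compare letters: h→t is +12, e→q is +12, m→y is +12 — a constant shift. It's a constant shift of +12 (ROT12).
Reversing it on lqz: l−12=z, q−12=e, z−12=n.

zen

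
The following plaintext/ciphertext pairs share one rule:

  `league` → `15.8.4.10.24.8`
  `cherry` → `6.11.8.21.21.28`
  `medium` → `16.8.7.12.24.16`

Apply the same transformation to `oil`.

l is letter #12 and maps to 15: an offset of 3. Each letter is replaced by its alphabet position (a=1..z=26) + 3.
For oil: o=15→18, i=9→12, l=12→15.

18.12.15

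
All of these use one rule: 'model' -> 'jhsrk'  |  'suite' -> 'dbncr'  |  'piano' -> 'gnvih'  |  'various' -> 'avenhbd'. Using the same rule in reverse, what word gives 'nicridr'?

intense

m(12)→j(9) and o(14)→h(7) fit y≡25x+21 (mod 26); the inverse of 25 mod 26 is 25. Each letter's alphabet position (a=0..z=25) is mapped through 25·x+21 mod 26 — an affine cipher.
Reversing it on nicridr: n(13)→25·(13−21)≡8=i; i(8)→25·(8−21)≡13=n; c(2)→25·(2−21)≡19=t; r(17)→25·(17−21)≡4=e; i(8)→25·(8−21)≡13=n; d(3)→25·(3−21)≡18=s; r(17)→25·(17−21)≡4=e (all mod 26).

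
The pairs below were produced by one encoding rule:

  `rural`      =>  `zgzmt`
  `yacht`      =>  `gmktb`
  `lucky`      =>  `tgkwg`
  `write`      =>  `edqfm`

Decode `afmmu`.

Shifts by position in rural: pos 0: r→z (+8), pos 1: u→g (+12), pos 2: r→z (+8), pos 3: a→m (+12) — repeating every 2. The shifts repeat in a cycle of length 2: positions 0,1,… shift by +8, +12, then the pattern repeats.
Decoding afmmu: a−8=s, f−12=t, m−8=e, m−12=a, u−8=m.

steam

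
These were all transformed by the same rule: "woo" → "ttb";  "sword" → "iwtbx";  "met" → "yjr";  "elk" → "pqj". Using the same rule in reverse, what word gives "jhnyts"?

notice

The output letters match the input read backwards, each shifted +5: woo reversed is oow. Two steps: reverse the string, then apply a Caesar shift of +5.
Decoding jhnyts: shift back: j−5=e, h−5=c, n−5=i, y−5=t, t−5=o, s−5=n → eciton; then reverse → notice.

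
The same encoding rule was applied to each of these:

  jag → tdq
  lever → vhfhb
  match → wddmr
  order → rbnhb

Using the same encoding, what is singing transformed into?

The shift depends on letter class: consonant j→t is +10, but vowel a→d is +3. Two shifts are in play — +3 for a/e/i/o/u, +10 for every other letter.
On singing: s(cons)+10=c, i(vowel)+3=l, n(cons)+10=x, g(cons)+10=q, i(vowel)+3=l, n(cons)+10=x, g(cons)+10=q.

clxqlxq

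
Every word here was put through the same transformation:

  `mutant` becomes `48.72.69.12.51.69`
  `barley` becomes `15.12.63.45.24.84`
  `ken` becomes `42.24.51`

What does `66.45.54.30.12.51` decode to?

slogan

m(#13)→48 and u(#21)→72: differences scale by 3, so n = 3·pos + 9. Each letter becomes 3×(its alphabet position, a=1..z=26) + 9.
Decoding 66.45.54.30.12.51: 66→(66−9)÷3=19=s, 45→(45−9)÷3=12=l, 54→(54−9)÷3=15=o, 30→(30−9)÷3=7=g, 12→(12−9)÷3=1=a, 51→(51−9)÷3=14=n.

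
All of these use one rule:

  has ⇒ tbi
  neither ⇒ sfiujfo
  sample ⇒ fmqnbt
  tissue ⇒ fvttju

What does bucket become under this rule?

ufldvc

Read the word backwards and shift each letter +1.
Applying it to bucket: reverse → tekcub; then shift: t+1=u, e+1=f, k+1=l, c+1=d, u+1=v, b+1=c.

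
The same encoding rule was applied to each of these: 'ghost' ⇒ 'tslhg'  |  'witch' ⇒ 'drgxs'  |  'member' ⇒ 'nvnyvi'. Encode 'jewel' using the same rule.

Letters are reflected about the middle of the alphabet (position → 25−position): Atbash.
On jewel: j↔q, e↔v, w↔d, e↔v, l↔o.

qvdvo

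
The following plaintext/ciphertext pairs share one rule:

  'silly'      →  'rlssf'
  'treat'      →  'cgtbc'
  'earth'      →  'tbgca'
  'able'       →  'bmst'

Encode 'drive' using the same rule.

s(18)→r(17) and i(8)→l(11) fit y≡11x+1 (mod 26); the inverse of 11 mod 26 is 19. Each letter's alphabet position (a=0..z=25) is mapped through 11·x+1 mod 26 — an affine cipher.
On drive: d(3)→11·3+1≡8=i; r(17)→11·17+1≡6=g; i(8)→11·8+1≡11=l; v(21)→11·21+1≡24=y; e(4)→11·4+1≡19=t (all mod 26).

iglyt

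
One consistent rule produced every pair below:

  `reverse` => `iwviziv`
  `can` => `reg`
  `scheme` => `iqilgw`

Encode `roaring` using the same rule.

The word is reversed, then every letter is shifted forward by 4.
On roaring: reverse → gniraor; then shift: g+4=k, n+4=r, i+4=m, r+4=v, a+4=e, o+4=s, r+4=v.

krmvesv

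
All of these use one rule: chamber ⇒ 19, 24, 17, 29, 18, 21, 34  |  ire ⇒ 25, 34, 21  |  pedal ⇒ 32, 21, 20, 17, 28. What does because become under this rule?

Letters become their 1-based position plus 16 (so a→17, b→18, …).
On because: b=2→18, e=5→21, c=3→19, a=1→17, u=21→37, s=19→35, e=5→21.

18, 21, 19, 17, 37, 35, 21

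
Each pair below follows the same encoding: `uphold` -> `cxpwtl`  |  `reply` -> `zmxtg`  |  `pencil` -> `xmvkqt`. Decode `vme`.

new

Compare letters: u→c is +8, p→x is +8, h→p is +8 — a constant shift. Each letter is shifted forward by 8 in the alphabet (a Caesar shift of +8).
Decoding vme: v−8=n, m−8=e, e−8=w.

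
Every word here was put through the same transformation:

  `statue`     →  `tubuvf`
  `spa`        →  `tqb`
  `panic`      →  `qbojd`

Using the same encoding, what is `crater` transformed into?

This is a Caesar cipher with shift 1.
Applying it to crater: c+1=d, r+1=s, a+1=b, t+1=u, e+1=f, r+1=s.

dsbufs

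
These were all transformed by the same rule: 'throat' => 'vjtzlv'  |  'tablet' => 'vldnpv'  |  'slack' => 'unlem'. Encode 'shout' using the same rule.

ujzfv

The shift depends on letter class: consonant t→v is +2, but vowel o→z is +11. Vowels shift forward by 11 and consonants shift forward by 2.
Applying it to shout: s(cons)+2=u, h(cons)+2=j, o(vowel)+11=z, u(vowel)+11=f, t(cons)+2=v.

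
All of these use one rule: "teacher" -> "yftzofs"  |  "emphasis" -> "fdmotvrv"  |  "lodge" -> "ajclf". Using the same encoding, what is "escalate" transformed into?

fvztatyf

t(19)→y(24) and e(4)→f(5) fit y≡3x+19 (mod 26); the inverse of 3 mod 26 is 9. Each letter's alphabet position (a=0..z=25) is mapped through 3·x+19 mod 26 — an affine cipher.
For escalate: e(4)→3·4+19≡5=f; s(18)→3·18+19≡21=v; c(2)→3·2+19≡25=z; a(0)→3·0+19≡19=t; l(11)→3·11+19≡0=a; a(0)→3·0+19≡19=t; t(19)→3·19+19≡24=y; e(4)→3·4+19≡5=f (all mod 26).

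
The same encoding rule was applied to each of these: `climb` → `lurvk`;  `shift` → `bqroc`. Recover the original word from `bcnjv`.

steam

This is a Caesar cipher with shift 9.
Undoing it on bcnjv: b−9=s, c−9=t, n−9=e, j−9=a, v−9=m.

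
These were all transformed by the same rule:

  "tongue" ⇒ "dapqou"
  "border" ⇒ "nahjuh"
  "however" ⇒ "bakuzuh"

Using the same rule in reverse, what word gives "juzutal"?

This is an affine cipher: with a=0,…,z=25, each position x becomes (11x+2) mod 26.
Reversing it on juzutal: j(9)→19·(9−2)≡3=d; u(20)→19·(20−2)≡4=e; z(25)→19·(25−2)≡21=v; u(20)→19·(20−2)≡4=e; t(19)→19·(19−2)≡11=l; a(0)→19·(0−2)≡14=o; l(11)→19·(11−2)≡15=p (all mod 26).

develop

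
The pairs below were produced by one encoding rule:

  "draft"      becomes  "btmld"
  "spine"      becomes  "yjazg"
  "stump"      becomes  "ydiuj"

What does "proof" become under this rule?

jteel

d(3)→b(1) and r(17)→t(19) fit y≡5x+12 (mod 26); the inverse of 5 mod 26 is 21. Treating letters as 0–25, the rule is x ↦ 5x + 12 (mod 26).
Applying it to proof: p(15)→5·15+12≡9=j; r(17)→5·17+12≡19=t; o(14)→5·14+12≡4=e; o(14)→5·14+12≡4=e; f(5)→5·5+12≡11=l (all mod 26).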